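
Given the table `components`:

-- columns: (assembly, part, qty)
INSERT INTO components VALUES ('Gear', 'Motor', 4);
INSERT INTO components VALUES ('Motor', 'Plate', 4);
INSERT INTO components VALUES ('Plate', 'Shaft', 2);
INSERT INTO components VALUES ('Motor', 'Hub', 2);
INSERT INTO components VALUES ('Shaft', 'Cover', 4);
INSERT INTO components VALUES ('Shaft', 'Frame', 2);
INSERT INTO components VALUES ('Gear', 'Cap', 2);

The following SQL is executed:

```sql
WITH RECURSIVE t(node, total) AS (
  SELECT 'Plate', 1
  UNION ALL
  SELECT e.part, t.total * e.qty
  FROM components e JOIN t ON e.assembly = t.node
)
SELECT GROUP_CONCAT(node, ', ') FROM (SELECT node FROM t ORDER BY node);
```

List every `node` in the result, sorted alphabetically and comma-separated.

Cover, Frame, Plate, Shaft

Base: (Plate, total=1).
Iteration 1: components of {Plate} -> Shaft = 1*2 = 2.
Iteration 2: components of {Shaft} -> Cover = 2*4 = 8, Frame = 2*2 = 4.
Iteration 3: no further components; recursion stops.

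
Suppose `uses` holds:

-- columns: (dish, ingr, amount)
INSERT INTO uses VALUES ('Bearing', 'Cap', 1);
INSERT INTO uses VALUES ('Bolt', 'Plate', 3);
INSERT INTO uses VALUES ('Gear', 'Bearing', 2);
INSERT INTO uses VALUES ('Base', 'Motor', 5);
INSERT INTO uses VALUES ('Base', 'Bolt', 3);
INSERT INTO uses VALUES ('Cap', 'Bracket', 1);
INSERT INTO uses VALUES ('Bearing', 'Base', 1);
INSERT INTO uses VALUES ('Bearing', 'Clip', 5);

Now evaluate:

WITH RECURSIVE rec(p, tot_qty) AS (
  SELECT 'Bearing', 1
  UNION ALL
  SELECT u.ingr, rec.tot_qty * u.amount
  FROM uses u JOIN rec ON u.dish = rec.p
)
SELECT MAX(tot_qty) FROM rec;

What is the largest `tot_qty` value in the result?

9

Base: (Bearing, tot_qty=1).
Iteration 1: components of {Bearing} -> Base = 1*1 = 1, Cap = 1*1 = 1, Clip = 1*5 = 5.
Iteration 2: components of {Base,Cap,Clip} -> Bolt = 1*3 = 3, Bracket = 1*1 = 1, Motor = 1*5 = 5.
Iteration 3: components of {Bolt,Bracket,Motor} -> Plate = 3*3 = 9.
Iteration 4: no further components; recursion stops.
tot_qty values: 1, 1, 1, 5, 1, 5, 3, 9; the maximum is 9.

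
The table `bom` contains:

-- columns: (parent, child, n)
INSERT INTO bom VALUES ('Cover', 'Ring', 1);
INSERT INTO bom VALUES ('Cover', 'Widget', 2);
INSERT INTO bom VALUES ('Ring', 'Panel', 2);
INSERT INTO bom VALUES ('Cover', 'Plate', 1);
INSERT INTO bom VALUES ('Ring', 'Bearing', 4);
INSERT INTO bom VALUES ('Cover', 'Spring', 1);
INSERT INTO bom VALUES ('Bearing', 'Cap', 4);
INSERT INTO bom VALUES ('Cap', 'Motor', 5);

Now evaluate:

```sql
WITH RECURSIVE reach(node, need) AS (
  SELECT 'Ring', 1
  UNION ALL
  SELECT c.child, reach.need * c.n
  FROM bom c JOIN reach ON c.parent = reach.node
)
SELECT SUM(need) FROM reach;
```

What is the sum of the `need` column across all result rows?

103

Base: (Ring, need=1).
Iteration 1: components of {Ring} -> Bearing = 1*4 = 4, Panel = 1*2 = 2.
Iteration 2: components of {Bearing,Panel} -> Cap = 4*4 = 16.
Iteration 3: components of {Cap} -> Motor = 16*5 = 80.
Iteration 4: no further components; recursion stops.
SUM(need) = 1 + 2 + 4 + 16 + 80 = 103.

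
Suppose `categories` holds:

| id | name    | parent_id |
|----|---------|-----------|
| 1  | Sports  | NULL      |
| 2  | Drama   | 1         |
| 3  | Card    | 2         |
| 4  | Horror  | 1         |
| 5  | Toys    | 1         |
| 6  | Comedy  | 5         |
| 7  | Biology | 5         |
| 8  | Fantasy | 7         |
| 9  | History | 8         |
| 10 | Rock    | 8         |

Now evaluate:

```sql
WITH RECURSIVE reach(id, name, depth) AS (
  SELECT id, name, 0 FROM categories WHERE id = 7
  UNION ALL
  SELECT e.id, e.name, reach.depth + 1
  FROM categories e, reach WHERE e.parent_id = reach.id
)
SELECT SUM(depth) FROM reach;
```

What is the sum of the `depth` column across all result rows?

Base: id=7 (Biology) at depth 0.
Iteration 1: rows with parent_id in {7} -> Fantasy (id 8, depth 1).
Iteration 2: rows with parent_id in {8} -> History (id 9, depth 2), Rock (id 10, depth 2).
Iteration 3: no rows with parent_id in {9,10}; recursion stops.
SUM(depth) = 0 + 1 + 2 + 2 = 5.

5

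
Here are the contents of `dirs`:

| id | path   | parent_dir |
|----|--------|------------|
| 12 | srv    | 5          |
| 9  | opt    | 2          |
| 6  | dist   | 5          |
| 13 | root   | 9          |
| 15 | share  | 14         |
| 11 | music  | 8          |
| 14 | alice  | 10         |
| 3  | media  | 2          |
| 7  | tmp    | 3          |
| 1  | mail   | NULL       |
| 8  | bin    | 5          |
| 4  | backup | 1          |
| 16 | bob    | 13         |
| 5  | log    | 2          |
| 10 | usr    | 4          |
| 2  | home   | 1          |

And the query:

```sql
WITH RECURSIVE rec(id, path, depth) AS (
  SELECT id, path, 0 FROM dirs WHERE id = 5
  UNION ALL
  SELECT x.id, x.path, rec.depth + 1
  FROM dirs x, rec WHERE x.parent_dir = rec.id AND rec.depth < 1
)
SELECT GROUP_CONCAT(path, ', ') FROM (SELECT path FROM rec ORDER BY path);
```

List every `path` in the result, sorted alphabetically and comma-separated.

bin, dist, log, srv

Base: id=5 (log) at depth 0.
Iteration 1: rows with parent_dir in {5} -> dist (id 6, depth 1), bin (id 8, depth 1), srv (id 12, depth 1).
Iteration 2: depth < 1 fails for all current rows; recursion stops.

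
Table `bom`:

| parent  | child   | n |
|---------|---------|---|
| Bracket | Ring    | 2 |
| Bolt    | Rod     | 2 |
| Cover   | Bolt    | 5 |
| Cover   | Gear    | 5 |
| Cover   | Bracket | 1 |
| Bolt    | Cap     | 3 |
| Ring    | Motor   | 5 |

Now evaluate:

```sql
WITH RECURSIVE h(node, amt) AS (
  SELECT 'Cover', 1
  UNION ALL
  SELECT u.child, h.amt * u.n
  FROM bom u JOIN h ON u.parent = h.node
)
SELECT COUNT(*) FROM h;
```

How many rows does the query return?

Base: (Cover, amt=1).
Iteration 1: components of {Cover} -> Bolt = 1*5 = 5, Bracket = 1*1 = 1, Gear = 1*5 = 5.
Iteration 2: components of {Bolt,Bracket,Gear} -> Cap = 5*3 = 15, Ring = 1*2 = 2, Rod = 5*2 = 10.
Iteration 3: components of {Cap,Ring,Rod} -> Motor = 2*5 = 10.
Iteration 4: no further components; recursion stops.
Total rows emitted: 8.

8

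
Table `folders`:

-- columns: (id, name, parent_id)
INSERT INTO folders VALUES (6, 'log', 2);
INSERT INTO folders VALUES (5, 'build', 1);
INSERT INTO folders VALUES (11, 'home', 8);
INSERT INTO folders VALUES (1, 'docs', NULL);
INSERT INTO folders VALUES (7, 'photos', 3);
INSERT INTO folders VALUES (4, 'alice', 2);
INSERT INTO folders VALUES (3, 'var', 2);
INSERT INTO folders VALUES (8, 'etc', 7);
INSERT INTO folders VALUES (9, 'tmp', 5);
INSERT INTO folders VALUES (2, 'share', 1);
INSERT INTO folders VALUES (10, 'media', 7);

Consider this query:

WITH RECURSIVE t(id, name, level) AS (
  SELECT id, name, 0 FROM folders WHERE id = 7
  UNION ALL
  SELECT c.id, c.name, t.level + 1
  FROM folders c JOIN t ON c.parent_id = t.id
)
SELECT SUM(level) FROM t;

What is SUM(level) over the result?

Base: id=7 (photos) at level 0.
Iteration 1: rows with parent_id in {7} -> etc (id 8, level 1), media (id 10, level 1).
Iteration 2: rows with parent_id in {8,10} -> home (id 11, level 2).
Iteration 3: no rows with parent_id in {11}; recursion stops.
SUM(level) = 0 + 1 + 1 + 2 = 4.

4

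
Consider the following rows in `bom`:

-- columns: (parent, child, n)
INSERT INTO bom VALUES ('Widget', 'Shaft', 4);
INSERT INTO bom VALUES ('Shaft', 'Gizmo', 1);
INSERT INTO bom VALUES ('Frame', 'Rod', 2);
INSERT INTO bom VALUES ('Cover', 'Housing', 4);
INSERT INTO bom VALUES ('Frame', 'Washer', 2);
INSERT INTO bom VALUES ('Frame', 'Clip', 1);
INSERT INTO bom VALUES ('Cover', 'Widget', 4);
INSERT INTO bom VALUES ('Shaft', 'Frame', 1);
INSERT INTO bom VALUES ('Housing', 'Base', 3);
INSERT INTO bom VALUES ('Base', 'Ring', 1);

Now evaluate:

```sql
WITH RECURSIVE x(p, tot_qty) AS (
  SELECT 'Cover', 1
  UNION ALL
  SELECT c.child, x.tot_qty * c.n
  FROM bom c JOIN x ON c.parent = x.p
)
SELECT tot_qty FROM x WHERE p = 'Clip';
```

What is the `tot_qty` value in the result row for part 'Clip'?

16

Base: (Cover, tot_qty=1).
Iteration 1: components of {Cover} -> Housing = 1*4 = 4, Widget = 1*4 = 4.
Iteration 2: components of {Housing,Widget} -> Base = 4*3 = 12, Shaft = 4*4 = 16.
Iteration 3: components of {Base,Shaft} -> Frame = 16*1 = 16, Gizmo = 16*1 = 16, Ring = 12*1 = 12.
Iteration 4: components of {Frame,Gizmo,Ring} -> Clip = 16*1 = 16, Rod = 16*2 = 32, Washer = 16*2 = 32.
Iteration 5: no further components; recursion stops.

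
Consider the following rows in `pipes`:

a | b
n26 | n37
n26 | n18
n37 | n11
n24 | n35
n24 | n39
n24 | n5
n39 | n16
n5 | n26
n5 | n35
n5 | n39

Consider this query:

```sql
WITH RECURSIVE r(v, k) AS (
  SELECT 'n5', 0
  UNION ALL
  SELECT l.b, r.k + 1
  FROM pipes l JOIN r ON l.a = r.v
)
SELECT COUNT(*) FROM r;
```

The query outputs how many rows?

8

Base: (n5, k=0).
Iteration 1: edges from {n5} -> (n26, k=1), (n35, k=1), (n39, k=1).
Iteration 2: edges from {n26,n35,n39} -> (n16, k=2), (n18, k=2), (n37, k=2).
Iteration 3: edges from {n16,n18,n37} -> (n11, k=3).
Iteration 4: no outgoing edges from {n11}; recursion stops.
Total rows emitted: 8.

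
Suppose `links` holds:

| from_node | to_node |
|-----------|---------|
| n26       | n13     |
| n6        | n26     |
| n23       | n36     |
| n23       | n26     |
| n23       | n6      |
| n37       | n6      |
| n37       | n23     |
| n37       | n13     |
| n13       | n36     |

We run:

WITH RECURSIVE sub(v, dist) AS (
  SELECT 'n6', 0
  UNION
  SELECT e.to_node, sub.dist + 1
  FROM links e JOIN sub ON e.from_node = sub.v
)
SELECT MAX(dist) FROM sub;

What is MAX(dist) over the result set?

Base: (n6, dist=0).
Iteration 1: edges from {n6} -> (n26, dist=1).
Iteration 2: edges from {n26} -> (n13, dist=2).
Iteration 3: edges from {n13} -> (n36, dist=3).
Iteration 4: no outgoing edges from {n36}; recursion stops.
dist values: 0, 1, 2, 3; the maximum is 3.

3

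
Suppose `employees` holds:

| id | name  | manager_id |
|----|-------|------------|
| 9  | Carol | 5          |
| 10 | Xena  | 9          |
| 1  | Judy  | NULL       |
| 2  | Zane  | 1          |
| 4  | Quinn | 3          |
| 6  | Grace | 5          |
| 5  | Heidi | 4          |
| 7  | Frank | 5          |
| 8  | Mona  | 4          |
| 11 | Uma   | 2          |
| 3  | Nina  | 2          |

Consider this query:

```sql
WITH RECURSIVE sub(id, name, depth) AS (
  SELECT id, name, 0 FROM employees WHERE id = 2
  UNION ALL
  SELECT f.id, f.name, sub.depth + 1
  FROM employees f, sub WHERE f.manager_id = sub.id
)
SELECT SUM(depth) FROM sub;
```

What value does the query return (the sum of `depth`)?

27

Base: id=2 (Zane) at depth 0.
Iteration 1: rows with manager_id in {2} -> Nina (id 3, depth 1), Uma (id 11, depth 1).
Iteration 2: rows with manager_id in {3,11} -> Quinn (id 4, depth 2).
Iteration 3: rows with manager_id in {4} -> Heidi (id 5, depth 3), Mona (id 8, depth 3).
Iteration 4: rows with manager_id in {5,8} -> Grace (id 6, depth 4), Frank (id 7, depth 4), Carol (id 9, depth 4).
Iteration 5: rows with manager_id in {6,7,9} -> Xena (id 10, depth 5).
Iteration 6: no rows with manager_id in {10}; recursion stops.
SUM(depth) = 0 + 1 + 1 + 2 + 3 + 3 + 4 + 4 + 4 + 5 = 27.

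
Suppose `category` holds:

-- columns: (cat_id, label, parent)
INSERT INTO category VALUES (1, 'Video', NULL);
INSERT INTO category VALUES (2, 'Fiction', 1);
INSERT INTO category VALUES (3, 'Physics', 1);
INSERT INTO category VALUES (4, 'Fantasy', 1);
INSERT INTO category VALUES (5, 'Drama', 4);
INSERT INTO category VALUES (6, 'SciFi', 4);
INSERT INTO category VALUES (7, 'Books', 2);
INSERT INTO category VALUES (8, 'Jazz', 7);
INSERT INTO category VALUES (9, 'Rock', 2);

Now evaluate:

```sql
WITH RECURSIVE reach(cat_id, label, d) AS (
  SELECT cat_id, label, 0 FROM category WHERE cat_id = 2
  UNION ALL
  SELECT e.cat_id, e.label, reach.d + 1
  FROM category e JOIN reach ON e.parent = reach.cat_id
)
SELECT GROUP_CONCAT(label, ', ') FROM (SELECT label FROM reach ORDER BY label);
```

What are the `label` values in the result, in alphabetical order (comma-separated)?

Base: cat_id=2 (Fiction) at d 0.
Iteration 1: rows with parent in {2} -> Books (id 7, d 1), Rock (id 9, d 1).
Iteration 2: rows with parent in {7,9} -> Jazz (id 8, d 2).
Iteration 3: no rows with parent in {8}; recursion stops.

Books, Fiction, Jazz, Rock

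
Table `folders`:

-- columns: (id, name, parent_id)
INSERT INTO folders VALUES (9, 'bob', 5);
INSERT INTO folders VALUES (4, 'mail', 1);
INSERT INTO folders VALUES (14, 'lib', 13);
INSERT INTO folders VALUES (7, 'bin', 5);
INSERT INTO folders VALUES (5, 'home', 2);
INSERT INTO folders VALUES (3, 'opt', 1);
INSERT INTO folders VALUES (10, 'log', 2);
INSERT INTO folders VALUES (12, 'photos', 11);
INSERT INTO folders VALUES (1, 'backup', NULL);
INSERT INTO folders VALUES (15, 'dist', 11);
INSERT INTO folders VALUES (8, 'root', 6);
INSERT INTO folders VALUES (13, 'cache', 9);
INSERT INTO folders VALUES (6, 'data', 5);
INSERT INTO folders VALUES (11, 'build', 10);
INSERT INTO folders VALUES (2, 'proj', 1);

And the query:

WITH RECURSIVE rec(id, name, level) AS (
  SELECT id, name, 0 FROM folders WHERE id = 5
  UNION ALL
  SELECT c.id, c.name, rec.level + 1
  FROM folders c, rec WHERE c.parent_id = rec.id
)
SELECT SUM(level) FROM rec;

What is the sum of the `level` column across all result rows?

10

Base: id=5 (home) at level 0.
Iteration 1: rows with parent_id in {5} -> data (id 6, level 1), bin (id 7, level 1), bob (id 9, level 1).
Iteration 2: rows with parent_id in {6,7,9} -> root (id 8, level 2), cache (id 13, level 2).
Iteration 3: rows with parent_id in {8,13} -> lib (id 14, level 3).
Iteration 4: no rows with parent_id in {14}; recursion stops.
SUM(level) = 0 + 1 + 1 + 1 + 2 + 2 + 3 = 10.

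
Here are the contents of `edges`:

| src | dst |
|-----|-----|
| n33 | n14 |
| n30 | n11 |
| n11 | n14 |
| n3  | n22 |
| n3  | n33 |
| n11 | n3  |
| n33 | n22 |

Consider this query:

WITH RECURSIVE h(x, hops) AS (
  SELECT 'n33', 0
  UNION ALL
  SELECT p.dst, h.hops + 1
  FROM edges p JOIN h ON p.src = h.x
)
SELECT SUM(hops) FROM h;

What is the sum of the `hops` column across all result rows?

Base: (n33, hops=0).
Iteration 1: edges from {n33} -> (n14, hops=1), (n22, hops=1).
Iteration 2: no outgoing edges from {n14,n22}; recursion stops.
SUM(hops) = 0 + 1 + 1 = 2.

2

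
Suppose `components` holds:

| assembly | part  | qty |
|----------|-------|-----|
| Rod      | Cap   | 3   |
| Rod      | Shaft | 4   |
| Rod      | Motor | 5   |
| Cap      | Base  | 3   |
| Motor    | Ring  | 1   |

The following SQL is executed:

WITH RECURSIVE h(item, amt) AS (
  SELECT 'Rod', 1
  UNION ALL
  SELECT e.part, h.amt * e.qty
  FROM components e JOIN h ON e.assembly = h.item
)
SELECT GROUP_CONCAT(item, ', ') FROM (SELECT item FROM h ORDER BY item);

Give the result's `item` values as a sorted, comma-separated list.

Base, Cap, Motor, Ring, Rod, Shaft

Base: (Rod, amt=1).
Iteration 1: components of {Rod} -> Cap = 1*3 = 3, Motor = 1*5 = 5, Shaft = 1*4 = 4.
Iteration 2: components of {Cap,Motor,Shaft} -> Base = 3*3 = 9, Ring = 5*1 = 5.
Iteration 3: no further components; recursion stops.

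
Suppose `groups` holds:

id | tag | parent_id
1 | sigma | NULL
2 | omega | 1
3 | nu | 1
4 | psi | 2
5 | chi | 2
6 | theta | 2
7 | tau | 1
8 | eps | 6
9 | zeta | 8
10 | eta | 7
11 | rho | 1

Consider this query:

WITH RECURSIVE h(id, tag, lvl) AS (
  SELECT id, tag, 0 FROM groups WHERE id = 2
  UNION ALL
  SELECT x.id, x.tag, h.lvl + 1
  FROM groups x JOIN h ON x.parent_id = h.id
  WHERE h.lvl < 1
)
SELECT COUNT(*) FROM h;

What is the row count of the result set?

4

Base: id=2 (omega) at lvl 0.
Iteration 1: rows with parent_id in {2} -> psi (id 4, lvl 1), chi (id 5, lvl 1), theta (id 6, lvl 1).
Iteration 2: lvl < 1 fails for all current rows; recursion stops.
Total rows emitted: 4.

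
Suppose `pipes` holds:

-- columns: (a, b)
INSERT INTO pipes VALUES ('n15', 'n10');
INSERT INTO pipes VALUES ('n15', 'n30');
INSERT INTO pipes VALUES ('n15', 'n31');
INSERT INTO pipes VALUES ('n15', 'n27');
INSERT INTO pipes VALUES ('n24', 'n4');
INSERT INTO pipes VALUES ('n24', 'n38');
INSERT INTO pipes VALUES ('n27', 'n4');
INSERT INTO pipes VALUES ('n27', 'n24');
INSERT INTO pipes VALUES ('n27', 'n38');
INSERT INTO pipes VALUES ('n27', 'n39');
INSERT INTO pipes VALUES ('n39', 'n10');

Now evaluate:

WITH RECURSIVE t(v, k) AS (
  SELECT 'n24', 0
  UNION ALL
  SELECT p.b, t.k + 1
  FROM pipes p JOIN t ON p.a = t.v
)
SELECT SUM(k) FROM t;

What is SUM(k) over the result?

2

Base: (n24, k=0).
Iteration 1: edges from {n24} -> (n38, k=1), (n4, k=1).
Iteration 2: no outgoing edges from {n38,n4}; recursion stops.
SUM(k) = 0 + 1 + 1 = 2.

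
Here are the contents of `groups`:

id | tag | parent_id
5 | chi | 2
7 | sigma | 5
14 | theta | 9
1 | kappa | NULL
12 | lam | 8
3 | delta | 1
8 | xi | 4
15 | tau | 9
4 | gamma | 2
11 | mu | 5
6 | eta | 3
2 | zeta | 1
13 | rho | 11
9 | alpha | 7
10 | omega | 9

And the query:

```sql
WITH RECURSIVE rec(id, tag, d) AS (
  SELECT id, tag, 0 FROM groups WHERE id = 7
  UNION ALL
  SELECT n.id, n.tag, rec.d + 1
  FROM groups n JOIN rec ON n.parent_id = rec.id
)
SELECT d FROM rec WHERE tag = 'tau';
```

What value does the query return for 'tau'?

2

Base: id=7 (sigma) at d 0.
Iteration 1: rows with parent_id in {7} -> alpha (id 9, d 1).
Iteration 2: rows with parent_id in {9} -> omega (id 10, d 2), theta (id 14, d 2), tau (id 15, d 2).
Iteration 3: no rows with parent_id in {10,14,15}; recursion stops.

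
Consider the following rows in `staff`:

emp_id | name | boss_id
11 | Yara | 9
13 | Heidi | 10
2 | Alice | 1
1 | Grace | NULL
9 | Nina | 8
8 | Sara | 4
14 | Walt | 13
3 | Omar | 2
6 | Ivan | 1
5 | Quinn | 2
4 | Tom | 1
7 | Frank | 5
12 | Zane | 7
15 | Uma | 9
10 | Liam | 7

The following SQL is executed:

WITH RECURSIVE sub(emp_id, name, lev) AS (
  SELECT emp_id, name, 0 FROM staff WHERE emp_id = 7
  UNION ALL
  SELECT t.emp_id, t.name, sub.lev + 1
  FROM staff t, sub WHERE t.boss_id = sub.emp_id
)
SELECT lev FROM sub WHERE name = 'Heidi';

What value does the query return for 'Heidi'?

2

Base: emp_id=7 (Frank) at lev 0.
Iteration 1: rows with boss_id in {7} -> Liam (id 10, lev 1), Zane (id 12, lev 1).
Iteration 2: rows with boss_id in {10,12} -> Heidi (id 13, lev 2).
Iteration 3: rows with boss_id in {13} -> Walt (id 14, lev 3).
Iteration 4: no rows with boss_id in {14}; recursion stops.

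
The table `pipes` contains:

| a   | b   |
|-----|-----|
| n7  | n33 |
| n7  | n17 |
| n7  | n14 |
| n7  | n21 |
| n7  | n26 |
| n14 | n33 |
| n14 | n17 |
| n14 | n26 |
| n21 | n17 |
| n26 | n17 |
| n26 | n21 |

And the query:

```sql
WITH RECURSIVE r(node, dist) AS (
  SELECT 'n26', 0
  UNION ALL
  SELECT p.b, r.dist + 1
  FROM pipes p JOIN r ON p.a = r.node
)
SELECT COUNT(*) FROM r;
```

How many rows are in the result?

4

Base: (n26, dist=0).
Iteration 1: edges from {n26} -> (n17, dist=1), (n21, dist=1).
Iteration 2: edges from {n17,n21} -> (n17, dist=2).
Iteration 3: no outgoing edges from {n17}; recursion stops.
Total rows emitted: 4.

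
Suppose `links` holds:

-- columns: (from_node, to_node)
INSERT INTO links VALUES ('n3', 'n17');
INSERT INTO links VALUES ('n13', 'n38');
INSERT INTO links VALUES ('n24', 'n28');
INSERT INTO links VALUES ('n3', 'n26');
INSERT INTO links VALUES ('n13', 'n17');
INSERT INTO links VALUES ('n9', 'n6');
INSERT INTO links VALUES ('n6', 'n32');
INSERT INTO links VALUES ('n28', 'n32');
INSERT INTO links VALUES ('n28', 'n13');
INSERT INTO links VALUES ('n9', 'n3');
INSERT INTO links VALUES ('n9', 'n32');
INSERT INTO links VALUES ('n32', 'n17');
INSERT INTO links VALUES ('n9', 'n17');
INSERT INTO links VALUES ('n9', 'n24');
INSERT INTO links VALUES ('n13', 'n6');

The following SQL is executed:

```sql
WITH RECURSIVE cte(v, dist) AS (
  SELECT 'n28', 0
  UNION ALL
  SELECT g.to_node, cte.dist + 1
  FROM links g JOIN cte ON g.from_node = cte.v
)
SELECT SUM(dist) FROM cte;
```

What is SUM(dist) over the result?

Base: (n28, dist=0).
Iteration 1: edges from {n28} -> (n13, dist=1), (n32, dist=1).
Iteration 2: edges from {n13,n32} -> (n17, dist=2) x2, (n38, dist=2), (n6, dist=2). [UNION ALL keeps all 4 new rows, including repeats]
Iteration 3: edges from {n17,n38,n6} -> (n32, dist=3).
Iteration 4: edges from {n32} -> (n17, dist=4).
Iteration 5: no outgoing edges from {n17}; recursion stops.
SUM(dist) = 0 + 1 + 1 + 2 + 2 + 2 + 2 + 3 + 4 = 17.

17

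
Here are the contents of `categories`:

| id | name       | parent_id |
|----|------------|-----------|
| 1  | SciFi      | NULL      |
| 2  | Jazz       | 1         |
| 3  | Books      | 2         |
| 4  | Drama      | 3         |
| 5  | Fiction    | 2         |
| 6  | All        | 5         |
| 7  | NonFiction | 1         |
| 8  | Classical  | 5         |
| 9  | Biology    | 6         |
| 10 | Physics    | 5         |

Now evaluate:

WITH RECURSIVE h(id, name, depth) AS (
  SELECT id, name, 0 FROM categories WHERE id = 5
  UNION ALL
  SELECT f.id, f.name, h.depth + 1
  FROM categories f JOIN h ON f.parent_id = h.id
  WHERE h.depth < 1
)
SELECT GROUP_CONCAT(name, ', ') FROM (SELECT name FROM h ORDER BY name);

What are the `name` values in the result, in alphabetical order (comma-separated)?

All, Classical, Fiction, Physics

Base: id=5 (Fiction) at depth 0.
Iteration 1: rows with parent_id in {5} -> All (id 6, depth 1), Classical (id 8, depth 1), Physics (id 10, depth 1).
Iteration 2: depth < 1 fails for all current rows; recursion stops.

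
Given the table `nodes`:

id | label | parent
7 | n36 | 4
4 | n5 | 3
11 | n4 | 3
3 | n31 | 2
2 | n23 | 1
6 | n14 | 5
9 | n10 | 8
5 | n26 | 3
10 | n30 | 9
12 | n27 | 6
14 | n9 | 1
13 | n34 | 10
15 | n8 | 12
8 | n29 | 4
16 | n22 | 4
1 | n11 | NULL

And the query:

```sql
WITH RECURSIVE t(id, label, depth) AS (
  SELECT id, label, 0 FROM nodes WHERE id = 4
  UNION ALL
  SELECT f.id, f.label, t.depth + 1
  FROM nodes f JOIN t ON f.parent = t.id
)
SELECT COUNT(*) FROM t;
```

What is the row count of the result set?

Base: id=4 (n5) at depth 0.
Iteration 1: rows with parent in {4} -> n36 (id 7, depth 1), n29 (id 8, depth 1), n22 (id 16, depth 1).
Iteration 2: rows with parent in {7,8,16} -> n10 (id 9, depth 2).
Iteration 3: rows with parent in {9} -> n30 (id 10, depth 3).
Iteration 4: rows with parent in {10} -> n34 (id 13, depth 4).
Iteration 5: no rows with parent in {13}; recursion stops.
Total rows emitted: 7.

7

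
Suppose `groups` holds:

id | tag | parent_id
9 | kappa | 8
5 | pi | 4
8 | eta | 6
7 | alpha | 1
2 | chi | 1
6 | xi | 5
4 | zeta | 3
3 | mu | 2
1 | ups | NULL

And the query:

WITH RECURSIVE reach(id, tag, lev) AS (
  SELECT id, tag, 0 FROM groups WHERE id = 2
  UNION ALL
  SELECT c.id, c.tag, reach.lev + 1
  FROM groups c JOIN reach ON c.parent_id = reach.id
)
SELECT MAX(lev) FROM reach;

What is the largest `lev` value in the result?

6

Base: id=2 (chi) at lev 0.
Iteration 1: rows with parent_id in {2} -> mu (id 3, lev 1).
Iteration 2: rows with parent_id in {3} -> zeta (id 4, lev 2).
Iteration 3: rows with parent_id in {4} -> pi (id 5, lev 3).
Iteration 4: rows with parent_id in {5} -> xi (id 6, lev 4).
Iteration 5: rows with parent_id in {6} -> eta (id 8, lev 5).
Iteration 6: rows with parent_id in {8} -> kappa (id 9, lev 6).
Iteration 7: no rows with parent_id in {9}; recursion stops.
lev values: 0, 1, 2, 3, 4, 5, 6; the maximum is 6.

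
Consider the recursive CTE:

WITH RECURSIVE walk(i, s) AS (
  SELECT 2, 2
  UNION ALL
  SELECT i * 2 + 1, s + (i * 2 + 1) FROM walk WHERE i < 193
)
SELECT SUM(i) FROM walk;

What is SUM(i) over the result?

757

Base: i=2, s=2.
Iteration 1: 2 < 193 holds -> i = 2 * 2 + 1 = 5, s = 2 + 5 = 7.
Iteration 2: 5 < 193 holds -> i = 5 * 2 + 1 = 11, s = 7 + 11 = 18.
Iteration 3: 11 < 193 holds -> i = 11 * 2 + 1 = 23, s = 18 + 23 = 41.
Iteration 4: 23 < 193 holds -> i = 23 * 2 + 1 = 47, s = 41 + 47 = 88.
Iteration 5: 47 < 193 holds -> i = 47 * 2 + 1 = 95, s = 88 + 95 = 183.
Iteration 6: 95 < 193 holds -> i = 95 * 2 + 1 = 191, s = 183 + 191 = 374.
Iteration 7: 191 < 193 holds -> i = 191 * 2 + 1 = 383, s = 374 + 383 = 757.
Iteration 8: 383 < 193 fails; recursion stops.
SUM(i) = 2 + 5 + 11 + 23 + 47 + 95 + 191 + 383 = 757.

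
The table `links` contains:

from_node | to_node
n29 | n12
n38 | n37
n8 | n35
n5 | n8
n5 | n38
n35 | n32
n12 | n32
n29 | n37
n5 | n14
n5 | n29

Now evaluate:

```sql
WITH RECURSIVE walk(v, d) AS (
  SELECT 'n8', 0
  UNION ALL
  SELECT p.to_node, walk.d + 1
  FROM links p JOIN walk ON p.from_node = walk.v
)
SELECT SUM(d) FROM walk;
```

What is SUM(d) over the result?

3

Base: (n8, d=0).
Iteration 1: edges from {n8} -> (n35, d=1).
Iteration 2: edges from {n35} -> (n32, d=2).
Iteration 3: no outgoing edges from {n32}; recursion stops.
SUM(d) = 0 + 1 + 2 = 3.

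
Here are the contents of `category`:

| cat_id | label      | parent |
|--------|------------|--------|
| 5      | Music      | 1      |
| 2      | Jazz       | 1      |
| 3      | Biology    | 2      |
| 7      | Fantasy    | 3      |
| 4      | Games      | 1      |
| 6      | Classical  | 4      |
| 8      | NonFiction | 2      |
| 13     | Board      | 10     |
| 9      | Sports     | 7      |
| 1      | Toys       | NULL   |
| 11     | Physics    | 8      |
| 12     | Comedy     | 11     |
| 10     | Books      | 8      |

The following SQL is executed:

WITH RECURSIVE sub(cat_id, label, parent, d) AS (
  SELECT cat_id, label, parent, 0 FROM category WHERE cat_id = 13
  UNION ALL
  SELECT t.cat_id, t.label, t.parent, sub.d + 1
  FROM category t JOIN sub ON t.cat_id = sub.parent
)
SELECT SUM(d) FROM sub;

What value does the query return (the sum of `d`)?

10

Base: cat_id=13 (Board), parent=10, d 0.
Iteration 1: join on cat_id=10 -> Books (id 10, parent=8, d 1).
Iteration 2: join on cat_id=8 -> NonFiction (id 8, parent=2, d 2).
Iteration 3: join on cat_id=2 -> Jazz (id 2, parent=1, d 3).
Iteration 4: join on cat_id=1 -> Toys (id 1, parent=NULL, d 4).
Iteration 5: parent is NULL; no match; recursion stops.
SUM(d) = 0 + 1 + 2 + 3 + 4 = 10.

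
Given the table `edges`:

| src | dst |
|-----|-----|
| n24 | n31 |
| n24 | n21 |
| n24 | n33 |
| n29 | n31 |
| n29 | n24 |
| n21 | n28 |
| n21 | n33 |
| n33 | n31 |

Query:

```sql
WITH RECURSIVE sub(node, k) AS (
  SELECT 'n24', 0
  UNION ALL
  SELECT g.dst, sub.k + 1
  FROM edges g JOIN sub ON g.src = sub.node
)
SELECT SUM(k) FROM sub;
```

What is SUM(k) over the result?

12

Base: (n24, k=0).
Iteration 1: edges from {n24} -> (n21, k=1), (n31, k=1), (n33, k=1).
Iteration 2: edges from {n21,n31,n33} -> (n28, k=2), (n31, k=2), (n33, k=2).
Iteration 3: edges from {n28,n31,n33} -> (n31, k=3).
Iteration 4: no outgoing edges from {n31}; recursion stops.
SUM(k) = 0 + 1 + 1 + 1 + 2 + 2 + 2 + 3 = 12.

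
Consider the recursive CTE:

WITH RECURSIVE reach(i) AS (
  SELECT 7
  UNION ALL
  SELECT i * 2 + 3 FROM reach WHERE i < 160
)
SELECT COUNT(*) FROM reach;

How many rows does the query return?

Base: i=7.
Iteration 1: 7 < 160 holds -> i = 7 * 2 + 3 = 17.
Iteration 2: 17 < 160 holds -> i = 17 * 2 + 3 = 37.
Iteration 3: 37 < 160 holds -> i = 37 * 2 + 3 = 77.
Iteration 4: 77 < 160 holds -> i = 77 * 2 + 3 = 157.
Iteration 5: 157 < 160 holds -> i = 157 * 2 + 3 = 317.
Iteration 6: 317 < 160 fails; recursion stops.
Total rows emitted: 6.

6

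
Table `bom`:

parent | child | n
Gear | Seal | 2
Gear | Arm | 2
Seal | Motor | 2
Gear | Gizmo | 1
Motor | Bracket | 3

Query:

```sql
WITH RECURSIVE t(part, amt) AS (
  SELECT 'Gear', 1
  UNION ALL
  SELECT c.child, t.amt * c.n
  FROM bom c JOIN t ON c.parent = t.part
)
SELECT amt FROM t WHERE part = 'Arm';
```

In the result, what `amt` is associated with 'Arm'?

2

Base: (Gear, amt=1).
Iteration 1: components of {Gear} -> Arm = 1*2 = 2, Gizmo = 1*1 = 1, Seal = 1*2 = 2.
Iteration 2: components of {Arm,Gizmo,Seal} -> Motor = 2*2 = 4.
Iteration 3: components of {Motor} -> Bracket = 4*3 = 12.
Iteration 4: no further components; recursion stops.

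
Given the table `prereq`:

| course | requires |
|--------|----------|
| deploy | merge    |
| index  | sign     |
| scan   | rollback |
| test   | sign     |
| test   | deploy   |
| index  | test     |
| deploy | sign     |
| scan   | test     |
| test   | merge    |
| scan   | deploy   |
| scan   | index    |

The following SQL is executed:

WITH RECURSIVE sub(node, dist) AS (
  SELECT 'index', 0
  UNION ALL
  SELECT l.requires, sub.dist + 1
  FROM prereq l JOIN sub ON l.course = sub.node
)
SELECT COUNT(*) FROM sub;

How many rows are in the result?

Base: (index, dist=0).
Iteration 1: edges from {index} -> (sign, dist=1), (test, dist=1).
Iteration 2: edges from {sign,test} -> (deploy, dist=2), (merge, dist=2), (sign, dist=2).
Iteration 3: edges from {deploy,merge,sign} -> (merge, dist=3), (sign, dist=3).
Iteration 4: no outgoing edges from {merge,sign}; recursion stops.
Total rows emitted: 8.

8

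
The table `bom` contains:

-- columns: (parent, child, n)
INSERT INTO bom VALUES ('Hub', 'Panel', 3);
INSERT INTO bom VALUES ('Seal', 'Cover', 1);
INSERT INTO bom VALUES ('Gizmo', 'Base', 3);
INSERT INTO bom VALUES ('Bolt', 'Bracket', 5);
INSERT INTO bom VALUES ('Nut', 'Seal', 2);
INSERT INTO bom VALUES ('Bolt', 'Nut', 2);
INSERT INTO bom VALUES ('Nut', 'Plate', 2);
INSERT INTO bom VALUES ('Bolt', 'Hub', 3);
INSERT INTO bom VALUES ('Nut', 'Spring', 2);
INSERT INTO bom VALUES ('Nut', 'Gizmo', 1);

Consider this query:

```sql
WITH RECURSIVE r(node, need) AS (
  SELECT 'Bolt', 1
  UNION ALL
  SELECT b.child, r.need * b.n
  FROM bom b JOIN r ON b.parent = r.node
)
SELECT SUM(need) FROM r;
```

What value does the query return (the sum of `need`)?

44

Base: (Bolt, need=1).
Iteration 1: components of {Bolt} -> Bracket = 1*5 = 5, Hub = 1*3 = 3, Nut = 1*2 = 2.
Iteration 2: components of {Bracket,Hub,Nut} -> Gizmo = 2*1 = 2, Panel = 3*3 = 9, Plate = 2*2 = 4, Seal = 2*2 = 4, Spring = 2*2 = 4.
Iteration 3: components of {Gizmo,Panel,Plate,Seal,Spring} -> Base = 2*3 = 6, Cover = 4*1 = 4.
Iteration 4: no further components; recursion stops.
SUM(need) = 1 + 5 + 3 + 2 + 9 + 2 + 4 + 4 + 4 + 6 + 4 = 44.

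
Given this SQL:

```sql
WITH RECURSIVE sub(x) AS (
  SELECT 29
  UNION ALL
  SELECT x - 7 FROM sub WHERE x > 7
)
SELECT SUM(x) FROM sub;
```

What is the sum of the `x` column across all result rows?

Base: x=29.
Iteration 1: 29 > 7 holds -> x = 29 - 7 = 22.
Iteration 2: 22 > 7 holds -> x = 22 - 7 = 15.
Iteration 3: 15 > 7 holds -> x = 15 - 7 = 8.
Iteration 4: 8 > 7 holds -> x = 8 - 7 = 1.
Iteration 5: 1 > 7 fails; recursion stops.
SUM(x) = 29 + 22 + 15 + 8 + 1 = 75.

75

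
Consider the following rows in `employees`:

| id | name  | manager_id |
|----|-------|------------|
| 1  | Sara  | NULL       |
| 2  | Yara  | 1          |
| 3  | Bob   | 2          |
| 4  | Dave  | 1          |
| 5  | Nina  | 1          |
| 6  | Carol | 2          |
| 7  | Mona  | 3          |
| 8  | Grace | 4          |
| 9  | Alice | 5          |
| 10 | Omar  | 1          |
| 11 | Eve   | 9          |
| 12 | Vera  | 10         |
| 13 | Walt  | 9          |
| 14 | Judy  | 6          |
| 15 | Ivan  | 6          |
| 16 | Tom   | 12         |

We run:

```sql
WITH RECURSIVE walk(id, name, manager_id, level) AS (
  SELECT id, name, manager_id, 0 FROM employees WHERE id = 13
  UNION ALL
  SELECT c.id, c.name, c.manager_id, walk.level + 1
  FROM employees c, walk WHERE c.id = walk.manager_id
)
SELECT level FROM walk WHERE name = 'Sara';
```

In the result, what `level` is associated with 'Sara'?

Base: id=13 (Walt), manager_id=9, level 0.
Iteration 1: join on id=9 -> Alice (id 9, manager_id=5, level 1).
Iteration 2: join on id=5 -> Nina (id 5, manager_id=1, level 2).
Iteration 3: join on id=1 -> Sara (id 1, manager_id=NULL, level 3).
Iteration 4: manager_id is NULL; no match; recursion stops.

3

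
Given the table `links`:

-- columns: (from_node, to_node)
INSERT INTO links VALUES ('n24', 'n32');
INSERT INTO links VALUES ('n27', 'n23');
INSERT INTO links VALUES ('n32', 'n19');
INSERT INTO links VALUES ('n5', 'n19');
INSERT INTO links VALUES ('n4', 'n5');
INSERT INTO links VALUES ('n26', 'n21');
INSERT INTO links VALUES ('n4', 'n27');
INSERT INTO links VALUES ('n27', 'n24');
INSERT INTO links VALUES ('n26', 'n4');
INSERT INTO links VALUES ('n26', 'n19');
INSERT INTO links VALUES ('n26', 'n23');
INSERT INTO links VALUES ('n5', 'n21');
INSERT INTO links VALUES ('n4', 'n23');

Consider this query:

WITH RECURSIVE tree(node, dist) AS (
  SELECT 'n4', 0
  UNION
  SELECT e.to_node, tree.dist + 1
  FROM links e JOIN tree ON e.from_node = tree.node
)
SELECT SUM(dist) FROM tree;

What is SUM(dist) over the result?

18

Base: (n4, dist=0).
Iteration 1: edges from {n4} -> (n23, dist=1), (n27, dist=1), (n5, dist=1).
Iteration 2: edges from {n23,n27,n5} -> (n19, dist=2), (n21, dist=2), (n23, dist=2), (n24, dist=2).
Iteration 3: edges from {n19,n21,n23,n24} -> (n32, dist=3).
Iteration 4: edges from {n32} -> (n19, dist=4).
Iteration 5: no outgoing edges from {n19}; recursion stops.
SUM(dist) = 0 + 1 + 1 + 1 + 2 + 2 + 2 + 2 + 3 + 4 = 18.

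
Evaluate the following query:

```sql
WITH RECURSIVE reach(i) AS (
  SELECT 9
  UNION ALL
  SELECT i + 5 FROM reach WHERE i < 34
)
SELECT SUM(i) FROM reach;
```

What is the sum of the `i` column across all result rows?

Base: i=9.
Iteration 1: 9 < 34 holds -> i = 9 + 5 = 14.
Iteration 2: 14 < 34 holds -> i = 14 + 5 = 19.
Iteration 3: 19 < 34 holds -> i = 19 + 5 = 24.
Iteration 4: 24 < 34 holds -> i = 24 + 5 = 29.
Iteration 5: 29 < 34 holds -> i = 29 + 5 = 34.
Iteration 6: 34 < 34 fails; recursion stops.
SUM(i) = 9 + 14 + 19 + 24 + 29 + 34 = 129.

129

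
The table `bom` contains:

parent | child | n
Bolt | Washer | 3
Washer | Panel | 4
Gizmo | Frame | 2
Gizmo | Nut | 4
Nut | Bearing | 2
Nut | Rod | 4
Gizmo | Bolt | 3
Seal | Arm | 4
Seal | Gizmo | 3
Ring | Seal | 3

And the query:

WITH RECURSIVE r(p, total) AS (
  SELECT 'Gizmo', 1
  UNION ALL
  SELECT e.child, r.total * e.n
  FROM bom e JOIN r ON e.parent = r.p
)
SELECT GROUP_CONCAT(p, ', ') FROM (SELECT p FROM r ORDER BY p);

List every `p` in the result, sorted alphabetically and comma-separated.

Bearing, Bolt, Frame, Gizmo, Nut, Panel, Rod, Washer

Base: (Gizmo, total=1).
Iteration 1: components of {Gizmo} -> Bolt = 1*3 = 3, Frame = 1*2 = 2, Nut = 1*4 = 4.
Iteration 2: components of {Bolt,Frame,Nut} -> Bearing = 4*2 = 8, Rod = 4*4 = 16, Washer = 3*3 = 9.
Iteration 3: components of {Bearing,Rod,Washer} -> Panel = 9*4 = 36.
Iteration 4: no further components; recursion stops.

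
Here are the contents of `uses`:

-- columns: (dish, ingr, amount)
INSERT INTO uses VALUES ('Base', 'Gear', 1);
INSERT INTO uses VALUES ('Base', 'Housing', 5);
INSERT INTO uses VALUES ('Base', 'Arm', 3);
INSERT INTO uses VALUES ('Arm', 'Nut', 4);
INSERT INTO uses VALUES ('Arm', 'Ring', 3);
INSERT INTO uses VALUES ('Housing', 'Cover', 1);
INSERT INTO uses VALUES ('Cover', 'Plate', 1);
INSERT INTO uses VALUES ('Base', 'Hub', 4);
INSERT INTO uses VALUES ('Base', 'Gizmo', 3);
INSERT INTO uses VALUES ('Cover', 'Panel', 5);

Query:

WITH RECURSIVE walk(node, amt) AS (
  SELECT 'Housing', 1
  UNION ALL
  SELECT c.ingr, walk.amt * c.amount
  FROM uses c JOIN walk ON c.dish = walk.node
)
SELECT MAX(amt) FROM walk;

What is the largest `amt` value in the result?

Base: (Housing, amt=1).
Iteration 1: components of {Housing} -> Cover = 1*1 = 1.
Iteration 2: components of {Cover} -> Panel = 1*5 = 5, Plate = 1*1 = 1.
Iteration 3: no further components; recursion stops.
amt values: 1, 1, 1, 5; the maximum is 5.

5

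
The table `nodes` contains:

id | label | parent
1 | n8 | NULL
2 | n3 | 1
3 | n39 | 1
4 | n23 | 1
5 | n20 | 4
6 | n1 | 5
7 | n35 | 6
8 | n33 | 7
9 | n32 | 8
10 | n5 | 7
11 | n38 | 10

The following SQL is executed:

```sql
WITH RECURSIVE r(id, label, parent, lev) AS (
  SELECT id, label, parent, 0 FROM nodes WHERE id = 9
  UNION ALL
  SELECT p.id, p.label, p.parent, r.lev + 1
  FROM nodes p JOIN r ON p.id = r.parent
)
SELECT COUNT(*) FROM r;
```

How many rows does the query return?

7

Base: id=9 (n32), parent=8, lev 0.
Iteration 1: join on id=8 -> n33 (id 8, parent=7, lev 1).
Iteration 2: join on id=7 -> n35 (id 7, parent=6, lev 2).
Iteration 3: join on id=6 -> n1 (id 6, parent=5, lev 3).
Iteration 4: join on id=5 -> n20 (id 5, parent=4, lev 4).
Iteration 5: join on id=4 -> n23 (id 4, parent=1, lev 5).
Iteration 6: join on id=1 -> n8 (id 1, parent=NULL, lev 6).
Iteration 7: parent is NULL; no match; recursion stops.
Total rows emitted: 7.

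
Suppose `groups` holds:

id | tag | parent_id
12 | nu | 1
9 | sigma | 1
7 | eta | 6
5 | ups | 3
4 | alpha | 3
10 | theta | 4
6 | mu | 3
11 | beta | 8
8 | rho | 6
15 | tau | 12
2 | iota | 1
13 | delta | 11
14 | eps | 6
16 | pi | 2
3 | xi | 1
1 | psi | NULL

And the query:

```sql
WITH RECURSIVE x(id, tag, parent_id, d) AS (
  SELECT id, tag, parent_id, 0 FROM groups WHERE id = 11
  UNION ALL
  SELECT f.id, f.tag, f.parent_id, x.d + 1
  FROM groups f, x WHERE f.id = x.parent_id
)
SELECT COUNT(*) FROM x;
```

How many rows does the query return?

5

Base: id=11 (beta), parent_id=8, d 0.
Iteration 1: join on id=8 -> rho (id 8, parent_id=6, d 1).
Iteration 2: join on id=6 -> mu (id 6, parent_id=3, d 2).
Iteration 3: join on id=3 -> xi (id 3, parent_id=1, d 3).
Iteration 4: join on id=1 -> psi (id 1, parent_id=NULL, d 4).
Iteration 5: parent_id is NULL; no match; recursion stops.
Total rows emitted: 5.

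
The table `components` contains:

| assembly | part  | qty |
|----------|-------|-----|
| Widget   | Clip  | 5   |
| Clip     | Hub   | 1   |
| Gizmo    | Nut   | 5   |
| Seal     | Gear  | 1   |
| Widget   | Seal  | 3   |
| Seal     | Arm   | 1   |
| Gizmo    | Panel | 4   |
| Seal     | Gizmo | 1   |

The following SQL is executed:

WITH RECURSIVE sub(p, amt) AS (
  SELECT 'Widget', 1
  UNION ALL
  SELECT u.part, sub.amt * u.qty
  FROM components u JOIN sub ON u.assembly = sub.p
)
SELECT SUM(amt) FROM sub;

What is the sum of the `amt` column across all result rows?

Base: (Widget, amt=1).
Iteration 1: components of {Widget} -> Clip = 1*5 = 5, Seal = 1*3 = 3.
Iteration 2: components of {Clip,Seal} -> Arm = 3*1 = 3, Gear = 3*1 = 3, Gizmo = 3*1 = 3, Hub = 5*1 = 5.
Iteration 3: components of {Arm,Gear,Gizmo,Hub} -> Nut = 3*5 = 15, Panel = 3*4 = 12.
Iteration 4: no further components; recursion stops.
SUM(amt) = 1 + 3 + 5 + 3 + 3 + 3 + 5 + 15 + 12 = 50.

50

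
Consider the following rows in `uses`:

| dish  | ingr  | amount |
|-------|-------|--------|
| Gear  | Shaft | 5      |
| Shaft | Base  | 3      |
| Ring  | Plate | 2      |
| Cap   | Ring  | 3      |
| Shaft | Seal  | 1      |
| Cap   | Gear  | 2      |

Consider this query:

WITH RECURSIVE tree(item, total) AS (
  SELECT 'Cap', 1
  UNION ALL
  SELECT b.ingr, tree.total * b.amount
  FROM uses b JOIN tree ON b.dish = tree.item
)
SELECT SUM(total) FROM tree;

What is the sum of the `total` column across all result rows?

62

Base: (Cap, total=1).
Iteration 1: components of {Cap} -> Gear = 1*2 = 2, Ring = 1*3 = 3.
Iteration 2: components of {Gear,Ring} -> Plate = 3*2 = 6, Shaft = 2*5 = 10.
Iteration 3: components of {Plate,Shaft} -> Base = 10*3 = 30, Seal = 10*1 = 10.
Iteration 4: no further components; recursion stops.
SUM(total) = 1 + 2 + 3 + 10 + 6 + 10 + 30 = 62.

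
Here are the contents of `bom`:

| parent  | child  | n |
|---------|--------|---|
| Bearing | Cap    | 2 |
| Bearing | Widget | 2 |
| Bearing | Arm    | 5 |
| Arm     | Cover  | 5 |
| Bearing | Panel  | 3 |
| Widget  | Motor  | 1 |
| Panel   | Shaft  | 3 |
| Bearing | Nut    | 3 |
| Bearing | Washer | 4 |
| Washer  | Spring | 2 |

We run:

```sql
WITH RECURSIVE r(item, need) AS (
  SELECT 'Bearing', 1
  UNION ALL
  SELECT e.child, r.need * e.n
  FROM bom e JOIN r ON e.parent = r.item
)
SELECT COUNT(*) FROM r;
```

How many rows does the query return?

11

Base: (Bearing, need=1).
Iteration 1: components of {Bearing} -> Arm = 1*5 = 5, Cap = 1*2 = 2, Nut = 1*3 = 3, Panel = 1*3 = 3, Washer = 1*4 = 4, Widget = 1*2 = 2.
Iteration 2: components of {Arm,Cap,Nut,Panel,Washer,Widget} -> Cover = 5*5 = 25, Motor = 2*1 = 2, Shaft = 3*3 = 9, Spring = 4*2 = 8.
Iteration 3: no further components; recursion stops.
Total rows emitted: 11.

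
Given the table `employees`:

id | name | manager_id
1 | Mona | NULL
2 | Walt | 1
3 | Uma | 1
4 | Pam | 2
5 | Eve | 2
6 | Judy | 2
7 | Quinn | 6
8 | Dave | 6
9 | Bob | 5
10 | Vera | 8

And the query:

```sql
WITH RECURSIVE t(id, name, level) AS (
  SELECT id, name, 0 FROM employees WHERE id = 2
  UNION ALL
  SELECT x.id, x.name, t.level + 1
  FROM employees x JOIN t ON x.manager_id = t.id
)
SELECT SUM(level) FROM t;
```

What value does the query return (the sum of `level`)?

12

Base: id=2 (Walt) at level 0.
Iteration 1: rows with manager_id in {2} -> Pam (id 4, level 1), Eve (id 5, level 1), Judy (id 6, level 1).
Iteration 2: rows with manager_id in {4,5,6} -> Quinn (id 7, level 2), Dave (id 8, level 2), Bob (id 9, level 2).
Iteration 3: rows with manager_id in {7,8,9} -> Vera (id 10, level 3).
Iteration 4: no rows with manager_id in {10}; recursion stops.
SUM(level) = 0 + 1 + 1 + 1 + 2 + 2 + 2 + 3 = 12.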